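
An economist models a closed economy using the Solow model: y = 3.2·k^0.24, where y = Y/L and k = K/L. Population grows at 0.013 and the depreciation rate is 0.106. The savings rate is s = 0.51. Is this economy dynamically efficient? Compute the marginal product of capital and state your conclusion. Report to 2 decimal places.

dynamically inefficient; MPK ≈ 0.06

n + δ = 0.013 + 0.106 = 0.119.
Steady-state k*: s·A·k^0.24 = 0.119·k gives k* = (0.51·3.2/0.119)^(1/0.76) ≈ 31.3531.
MPK = 0.24·3.2·31.3531^(-0.76) ≈ 0.0560.
MPK < n+δ = 0.119, so the economy is dynamically inefficient (over-saving).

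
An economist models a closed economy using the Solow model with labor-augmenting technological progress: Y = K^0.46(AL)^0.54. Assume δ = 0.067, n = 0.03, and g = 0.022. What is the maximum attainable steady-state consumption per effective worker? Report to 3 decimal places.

n + g + δ = 0.03 + 0.022 + 0.067 = 0.119.
At the golden rule the marginal product of capital equals n+g+δ: 0.46·k^(0.46−1) = 0.119. Solving, k_gold = (0.46/0.119)^(1/0.54) ≈ 12.2300.
y_gold = 12.2300^0.46 ≈ 3.1639.
c_gold = y_gold − (n+g+δ)·k_gold = 3.1639 − 0.119·12.2300 ≈ 1.7085.

c_gold ≈ 1.708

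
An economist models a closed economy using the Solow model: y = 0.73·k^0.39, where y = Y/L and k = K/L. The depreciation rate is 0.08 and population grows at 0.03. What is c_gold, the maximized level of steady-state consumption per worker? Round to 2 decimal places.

c_gold ≈ 0.82

Break-even investment rate: n + δ = 0.03 + 0.08 = 0.11.
Golden rule sets MPK = n+δ: 0.39·0.73·k^(0.39−1) = 0.11, so k_gold = (0.39·0.73/0.11)^(1/0.61) ≈ 4.7538.
y_gold = 0.73·4.7538^0.39 ≈ 1.3408.
c_gold = y_gold − (n+δ)·k_gold = 1.3408 − 0.11·4.7538 ≈ 0.8179.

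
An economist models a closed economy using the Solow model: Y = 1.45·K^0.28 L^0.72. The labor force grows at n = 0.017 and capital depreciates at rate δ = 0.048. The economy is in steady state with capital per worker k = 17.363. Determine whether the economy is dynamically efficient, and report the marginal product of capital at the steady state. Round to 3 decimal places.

n + δ = 0.017 + 0.048 = 0.065.
MPK = 0.28·1.45·k^(0.28−1) = 0.28·1.45·17.363^(-0.72) ≈ 0.0520.
MPK < 0.065, so the economy is dynamically inefficient (over-saving).

dynamically inefficient; MPK ≈ 0.052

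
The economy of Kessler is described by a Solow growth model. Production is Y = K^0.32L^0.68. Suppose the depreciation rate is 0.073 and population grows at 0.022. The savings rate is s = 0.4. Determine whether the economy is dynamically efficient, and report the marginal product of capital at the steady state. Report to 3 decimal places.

The effective depreciation rate is n + δ = 0.022 + 0.073 = 0.095.
Steady-state k*: s·k^0.32 = 0.095·k gives k* = (0.4/0.095)^(1/0.68) ≈ 8.2821.
MPK = 0.32·8.2821^(-0.68) ≈ 0.0760.
MPK < n+δ = 0.095, so the economy is dynamically inefficient (over-saving).

dynamically inefficient; MPK ≈ 0.076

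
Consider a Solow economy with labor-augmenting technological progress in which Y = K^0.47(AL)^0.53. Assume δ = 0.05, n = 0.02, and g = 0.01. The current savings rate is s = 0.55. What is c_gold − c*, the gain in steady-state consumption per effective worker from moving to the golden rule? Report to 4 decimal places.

Break-even investment rate: n + g + δ = 0.02 + 0.01 + 0.05 = 0.08.
Current steady state (s = 0.55): k* = (0.55/0.08)^(1/0.53) ≈ 37.9979, y* = 37.9979^0.47 ≈ 5.5270, c* = (1−0.55)·5.5270 ≈ 2.4871.
Maximizing c = f(k) − (n+g+δ)·k gives f'(k) = n+g+δ, i.e. 0.47·k^(0.47−1) = 0.08, so k_gold = (0.47/0.08)^(1/0.53) ≈ 28.2461.
y_gold = 28.2461^0.47 ≈ 4.8078, c_gold = y_gold − 0.08·k_gold ≈ 2.5482.
Gain: Δc = 2.5482 − 2.4871 ≈ 0.0610.

Δc ≈ 0.0610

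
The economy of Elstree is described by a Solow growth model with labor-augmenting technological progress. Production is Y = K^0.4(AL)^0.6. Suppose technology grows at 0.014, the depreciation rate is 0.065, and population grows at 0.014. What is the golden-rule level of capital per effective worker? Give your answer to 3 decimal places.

n + g + δ = 0.014 + 0.014 + 0.065 = 0.093.
Setting f'(k) = n+g+δ gives 0.4·k^(0.4−1) = 0.093, hence k_gold = (0.4/0.093)^(1/0.6) ≈ 11.3753.

k_gold ≈ 11.375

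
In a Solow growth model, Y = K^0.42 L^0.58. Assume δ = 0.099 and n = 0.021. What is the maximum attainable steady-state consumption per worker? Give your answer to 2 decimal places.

c_gold ≈ 1.44

Capital per worker breaks even when investment replaces (n + δ)·k; here n + δ = 0.12.
At the golden rule the marginal product of capital equals n+δ: 0.42·k^(0.42−1) = 0.12. Solving, k_gold = (0.42/0.12)^(1/0.58) ≈ 8.6706.
y_gold = 8.6706^0.42 ≈ 2.4773.
c_gold = y_gold − (n+δ)·k_gold = 2.4773 − 0.12·8.6706 ≈ 1.4368.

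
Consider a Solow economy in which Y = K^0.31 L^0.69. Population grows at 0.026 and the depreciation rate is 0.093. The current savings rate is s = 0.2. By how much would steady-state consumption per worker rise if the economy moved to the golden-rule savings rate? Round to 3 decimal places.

Δc ≈ 0.051

The effective depreciation rate is n + δ = 0.026 + 0.093 = 0.119.
Current steady state (s = 0.2): k* = (0.2/0.119)^(1/0.69) ≈ 2.1222, y* = 2.1222^0.31 ≈ 1.2627, c* = (1−0.2)·1.2627 ≈ 1.0102.
Setting f'(k) = n+δ gives 0.31·k^(0.31−1) = 0.119, hence k_gold = (0.31/0.119)^(1/0.69) ≈ 4.0053.
y_gold = 4.0053^0.31 ≈ 1.5375, c_gold = y_gold − 0.119·k_gold ≈ 1.0609.
Gain: Δc = 1.0609 − 1.0102 ≈ 0.0507.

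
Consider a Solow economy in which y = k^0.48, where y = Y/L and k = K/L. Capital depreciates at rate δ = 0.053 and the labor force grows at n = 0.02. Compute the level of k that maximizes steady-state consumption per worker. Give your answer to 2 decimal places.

Capital per worker breaks even when investment replaces (n + δ)·k; here n + δ = 0.073.
Maximizing c = f(k) − (n+δ)·k gives f'(k) = n+δ, i.e. 0.48·k^(0.48−1) = 0.073, so k_gold = (0.48/0.073)^(1/0.52) ≈ 37.4042.

k_gold ≈ 37.40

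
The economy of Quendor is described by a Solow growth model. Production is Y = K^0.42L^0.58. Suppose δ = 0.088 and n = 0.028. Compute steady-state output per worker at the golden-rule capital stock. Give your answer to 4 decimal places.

n + δ = 0.028 + 0.088 = 0.116.
At the golden rule the marginal product of capital equals n+δ: 0.42·k^(0.42−1) = 0.116. Solving, k_gold = (0.42/0.116)^(1/0.58) ≈ 9.1925.
Output: y_gold = k_gold^0.42 = 9.1925^0.42 ≈ 2.5389.

y_gold ≈ 2.5389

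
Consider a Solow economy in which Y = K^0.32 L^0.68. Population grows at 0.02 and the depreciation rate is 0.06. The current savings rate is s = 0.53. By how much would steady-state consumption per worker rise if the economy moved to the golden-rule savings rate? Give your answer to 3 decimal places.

Δc ≈ 0.161

The effective depreciation rate is n + δ = 0.02 + 0.06 = 0.08.
Current steady state (s = 0.53): k* = (0.53/0.08)^(1/0.68) ≈ 16.1297, y* = 16.1297^0.32 ≈ 2.4347, c* = (1−0.53)·2.4347 ≈ 1.1443.
Golden rule sets MPK = n+δ: 0.32·k^(0.32−1) = 0.08, so k_gold = (0.32/0.08)^(1/0.68) ≈ 7.6804.
y_gold = 7.6804^0.32 ≈ 1.9201, c_gold = y_gold − 0.08·k_gold ≈ 1.3057.
Gain: Δc = 1.3057 − 1.1443 ≈ 0.1614.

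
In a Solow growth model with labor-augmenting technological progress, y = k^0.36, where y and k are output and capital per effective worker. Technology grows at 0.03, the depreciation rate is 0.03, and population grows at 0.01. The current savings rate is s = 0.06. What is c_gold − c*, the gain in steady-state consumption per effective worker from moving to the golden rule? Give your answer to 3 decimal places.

Δc ≈ 0.746

The effective depreciation rate is n + g + δ = 0.01 + 0.03 + 0.03 = 0.07.
Current steady state (s = 0.06): k* = (0.06/0.07)^(1/0.64) ≈ 0.7860, y* = 0.7860^0.36 ≈ 0.9169, c* = (1−0.06)·0.9169 ≈ 0.8619.
Maximizing c = f(k) − (n+g+δ)·k gives f'(k) = n+g+δ, i.e. 0.36·k^(0.36−1) = 0.07, so k_gold = (0.36/0.07)^(1/0.64) ≈ 12.9198.
y_gold = 12.9198^0.36 ≈ 2.5122, c_gold = y_gold − 0.07·k_gold ≈ 1.6078.
Gain: Δc = 1.6078 − 0.8619 ≈ 0.7459.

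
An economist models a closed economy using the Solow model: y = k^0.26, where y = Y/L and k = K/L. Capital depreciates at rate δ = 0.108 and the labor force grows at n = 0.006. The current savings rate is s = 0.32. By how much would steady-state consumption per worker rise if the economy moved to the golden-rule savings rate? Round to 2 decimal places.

Break-even investment rate: n + δ = 0.006 + 0.108 = 0.114.
Current steady state (s = 0.32): k* = (0.32/0.114)^(1/0.74) ≈ 4.0340, y* = 4.0340^0.26 ≈ 1.4371, c* = (1−0.32)·1.4371 ≈ 0.9772.
Maximizing c = f(k) − (n+δ)·k gives f'(k) = n+δ, i.e. 0.26·k^(0.26−1) = 0.114, so k_gold = (0.26/0.114)^(1/0.74) ≈ 3.0470.
y_gold = 3.0470^0.26 ≈ 1.3360, c_gold = y_gold − 0.114·k_gold ≈ 0.9886.
Gain: Δc = 0.9886 − 0.9772 ≈ 0.0114.

Δc ≈ 0.01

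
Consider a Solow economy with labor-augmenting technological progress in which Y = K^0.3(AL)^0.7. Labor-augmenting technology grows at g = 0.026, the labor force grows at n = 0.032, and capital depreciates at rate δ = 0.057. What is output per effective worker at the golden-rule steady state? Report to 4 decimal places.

n + g + δ = 0.032 + 0.026 + 0.057 = 0.115.
Golden rule sets MPK = n+g+δ: 0.3·k^(0.3−1) = 0.115, so k_gold = (0.3/0.115)^(1/0.7) ≈ 3.9345.
Output: y_gold = k_gold^0.3 = 3.9345^0.3 ≈ 1.5082.

y_gold ≈ 1.5082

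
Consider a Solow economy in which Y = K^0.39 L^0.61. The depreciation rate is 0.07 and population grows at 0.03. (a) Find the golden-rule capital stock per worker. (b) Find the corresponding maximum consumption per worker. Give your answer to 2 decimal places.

Capital per worker breaks even when investment replaces (n + δ)·k; here n + δ = 0.1.
At the golden rule the marginal product of capital equals n+δ: 0.39·k^(0.39−1) = 0.1. Solving, k_gold = (0.39/0.1)^(1/0.61) ≈ 9.3102.
y_gold = 9.3102^0.39 ≈ 2.3872; c_gold = y_gold − 0.1·k_gold ≈ 1.4562.

(a) k_gold ≈ 9.31; (b) c_gold ≈ 1.46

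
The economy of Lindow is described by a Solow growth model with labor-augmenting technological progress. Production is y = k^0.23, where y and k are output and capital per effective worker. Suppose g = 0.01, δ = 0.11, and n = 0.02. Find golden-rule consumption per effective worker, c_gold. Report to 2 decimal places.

c_gold ≈ 0.89

n + g + δ = 0.02 + 0.01 + 0.11 = 0.14.
At the golden rule the marginal product of capital equals n+g+δ: 0.23·k^(0.23−1) = 0.14. Solving, k_gold = (0.23/0.14)^(1/0.77) ≈ 1.9055.
y_gold = 1.9055^0.23 ≈ 1.1598.
c_gold = y_gold − (n+g+δ)·k_gold = 1.1598 − 0.14·1.9055 ≈ 0.8931.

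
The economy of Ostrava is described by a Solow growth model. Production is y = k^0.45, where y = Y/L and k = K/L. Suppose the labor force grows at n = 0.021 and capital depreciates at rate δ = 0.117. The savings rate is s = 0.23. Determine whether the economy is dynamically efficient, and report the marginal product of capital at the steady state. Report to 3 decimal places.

dynamically efficient; MPK ≈ 0.270

Capital per worker breaks even when investment replaces (n + δ)·k; here n + δ = 0.138.
Steady-state k*: s·k^0.45 = 0.138·k gives k* = (0.23/0.138)^(1/0.55) ≈ 2.5314.
MPK = 0.45·2.5314^(-0.55) ≈ 0.2700.
MPK > n+δ = 0.138, so the economy is dynamically efficient (under-saving).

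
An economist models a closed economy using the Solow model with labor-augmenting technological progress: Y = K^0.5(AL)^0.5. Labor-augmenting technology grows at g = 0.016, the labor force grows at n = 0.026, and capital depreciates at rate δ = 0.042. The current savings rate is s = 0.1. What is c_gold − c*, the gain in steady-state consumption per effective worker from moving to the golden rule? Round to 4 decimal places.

Break-even investment rate: n + g + δ = 0.026 + 0.016 + 0.042 = 0.084.
Current steady state (s = 0.1): k* = (0.1/0.084)^(1/0.5) ≈ 1.4172, y* = 1.4172^0.5 ≈ 1.1905, c* = (1−0.1)·1.1905 ≈ 1.0714.
At the golden rule the marginal product of capital equals n+g+δ: 0.5·k^(0.5−1) = 0.084. Solving, k_gold = (0.5/0.084)^(1/0.5) ≈ 35.4308.
y_gold = 35.4308^0.5 ≈ 5.9524, c_gold = y_gold − 0.084·k_gold ≈ 2.9762.
Gain: Δc = 2.9762 − 1.0714 ≈ 1.9048.

Δc ≈ 1.9048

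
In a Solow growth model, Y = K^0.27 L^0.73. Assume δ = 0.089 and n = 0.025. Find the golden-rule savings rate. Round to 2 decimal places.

s_gold = 0.27

Capital per worker breaks even when investment replaces (n + δ)·k; here n + δ = 0.114.
At the golden rule MPK = n+δ, and in any Cobb-Douglas steady state s = (n+δ)·k/y = MPK·k/y = capital's share 0.27.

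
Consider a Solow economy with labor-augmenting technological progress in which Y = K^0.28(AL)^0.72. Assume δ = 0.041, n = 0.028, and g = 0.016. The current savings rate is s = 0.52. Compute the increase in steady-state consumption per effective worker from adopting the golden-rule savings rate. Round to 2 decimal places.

Δc ≈ 0.17

Break-even investment rate: n + g + δ = 0.028 + 0.016 + 0.041 = 0.085.
Current steady state (s = 0.52): k* = (0.52/0.085)^(1/0.72) ≈ 12.3731, y* = 12.3731^0.28 ≈ 2.0225, c* = (1−0.52)·2.0225 ≈ 0.9708.
Maximizing c = f(k) − (n+g+δ)·k gives f'(k) = n+g+δ, i.e. 0.28·k^(0.28−1) = 0.085, so k_gold = (0.28/0.085)^(1/0.72) ≈ 5.2370.
y_gold = 5.2370^0.28 ≈ 1.5898, c_gold = y_gold − 0.085·k_gold ≈ 1.1447.
Gain: Δc = 1.1447 − 0.9708 ≈ 0.1738.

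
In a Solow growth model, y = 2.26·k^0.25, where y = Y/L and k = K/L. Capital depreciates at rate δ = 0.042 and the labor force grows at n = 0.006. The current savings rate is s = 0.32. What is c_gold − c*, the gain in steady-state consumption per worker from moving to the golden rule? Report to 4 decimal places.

The effective depreciation rate is n + δ = 0.006 + 0.042 = 0.048.
Current steady state (s = 0.32): k* = (0.32·2.26/0.048)^(1/0.75) ≈ 37.2126, y* = 2.26·37.2126^0.25 ≈ 5.5819, c* = (1−0.32)·5.5819 ≈ 3.7957.
Setting f'(k) = n+δ gives 0.25·2.26·k^(0.25−1) = 0.048, hence k_gold = (0.25·2.26/0.048)^(1/0.75) ≈ 26.7758.
y_gold = 2.26·26.7758^0.25 ≈ 5.1410, c_gold = y_gold − 0.048·k_gold ≈ 3.8557.
Gain: Δc = 3.8557 − 3.7957 ≈ 0.0600.

Δc ≈ 0.0600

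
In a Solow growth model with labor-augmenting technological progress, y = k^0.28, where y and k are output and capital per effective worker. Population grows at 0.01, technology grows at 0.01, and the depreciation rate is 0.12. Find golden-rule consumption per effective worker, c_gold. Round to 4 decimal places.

The effective depreciation rate is n + g + δ = 0.01 + 0.01 + 0.12 = 0.14.
Golden rule sets MPK = n+g+δ: 0.28·k^(0.28−1) = 0.14, so k_gold = (0.28/0.14)^(1/0.72) ≈ 2.6188.
y_gold = 2.6188^0.28 ≈ 1.3094.
c_gold = y_gold − (n+g+δ)·k_gold = 1.3094 − 0.14·2.6188 ≈ 0.9428.

c_gold ≈ 0.9428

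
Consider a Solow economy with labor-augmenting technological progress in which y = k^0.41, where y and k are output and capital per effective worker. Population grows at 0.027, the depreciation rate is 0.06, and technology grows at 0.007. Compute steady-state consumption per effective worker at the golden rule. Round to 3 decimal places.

Capital per effective worker breaks even when investment replaces (n + g + δ)·k; here n + g + δ = 0.094.
Setting f'(k) = n+g+δ gives 0.41·k^(0.41−1) = 0.094, hence k_gold = (0.41/0.094)^(1/0.59) ≈ 12.1384.
y_gold = 12.1384^0.41 ≈ 2.7830.
c_gold = y_gold − (n+g+δ)·k_gold = 2.7830 − 0.094·12.1384 ≈ 1.6419.

c_gold ≈ 1.642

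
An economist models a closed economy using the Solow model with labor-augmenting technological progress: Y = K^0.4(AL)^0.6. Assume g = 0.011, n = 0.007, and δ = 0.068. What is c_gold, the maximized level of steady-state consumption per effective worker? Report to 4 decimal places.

c_gold ≈ 1.6718

n + g + δ = 0.007 + 0.011 + 0.068 = 0.086.
Golden rule sets MPK = n+g+δ: 0.4·k^(0.4−1) = 0.086, so k_gold = (0.4/0.086)^(1/0.6) ≈ 12.9599.
y_gold = 12.9599^0.4 ≈ 2.7864.
c_gold = y_gold − (n+g+δ)·k_gold = 2.7864 − 0.086·12.9599 ≈ 1.6718.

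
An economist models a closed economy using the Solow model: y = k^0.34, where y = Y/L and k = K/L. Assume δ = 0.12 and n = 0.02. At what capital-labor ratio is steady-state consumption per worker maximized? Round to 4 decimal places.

k_gold ≈ 3.8359

n + δ = 0.02 + 0.12 = 0.14.
Golden rule sets MPK = n+δ: 0.34·k^(0.34−1) = 0.14, so k_gold = (0.34/0.14)^(1/0.66) ≈ 3.8359.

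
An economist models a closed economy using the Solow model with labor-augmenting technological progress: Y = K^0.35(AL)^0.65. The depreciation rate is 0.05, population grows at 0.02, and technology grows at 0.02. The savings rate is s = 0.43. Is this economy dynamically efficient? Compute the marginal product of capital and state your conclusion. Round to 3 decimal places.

n + g + δ = 0.02 + 0.02 + 0.05 = 0.09.
Steady-state k*: s·k^0.35 = 0.09·k gives k* = (0.43/0.09)^(1/0.65) ≈ 11.0908.
MPK = 0.35·11.0908^(-0.65) ≈ 0.0733.
MPK < n+g+δ = 0.09, so the economy is dynamically inefficient (over-saving).

dynamically inefficient; MPK ≈ 0.073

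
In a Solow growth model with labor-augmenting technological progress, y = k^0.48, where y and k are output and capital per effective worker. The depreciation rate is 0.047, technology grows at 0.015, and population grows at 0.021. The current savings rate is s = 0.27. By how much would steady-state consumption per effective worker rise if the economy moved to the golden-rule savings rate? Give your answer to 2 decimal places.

Δc ≈ 0.46

Capital per effective worker breaks even when investment replaces (n + g + δ)·k; here n + g + δ = 0.083.
Current steady state (s = 0.27): k* = (0.27/0.083)^(1/0.52) ≈ 9.6642, y* = 9.6642^0.48 ≈ 2.9708, c* = (1−0.27)·2.9708 ≈ 2.1687.
Maximizing c = f(k) − (n+g+δ)·k gives f'(k) = n+g+δ, i.e. 0.48·k^(0.48−1) = 0.083, so k_gold = (0.48/0.083)^(1/0.52) ≈ 29.2212.
y_gold = 29.2212^0.48 ≈ 5.0528, c_gold = y_gold − 0.083·k_gold ≈ 2.6275.
Gain: Δc = 2.6275 − 2.1687 ≈ 0.4588.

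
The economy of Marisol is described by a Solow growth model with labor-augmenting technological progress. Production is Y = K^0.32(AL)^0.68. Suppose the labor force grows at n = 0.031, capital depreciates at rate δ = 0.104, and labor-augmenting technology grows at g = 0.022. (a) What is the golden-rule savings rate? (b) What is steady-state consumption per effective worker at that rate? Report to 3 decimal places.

(a) s_gold = 0.320; (b) c_gold ≈ 0.951

n + g + δ = 0.031 + 0.022 + 0.104 = 0.157.
For Cobb-Douglas, s_gold equals capital's share: s_gold = 0.32.
At the golden rule the marginal product of capital equals n+g+δ: 0.32·k^(0.32−1) = 0.157. Solving, k_gold = (0.32/0.157)^(1/0.68) ≈ 2.8496.
y_gold = 2.8496^0.32 ≈ 1.3981; c_gold = (1−0.32)·y_gold ≈ 0.9507.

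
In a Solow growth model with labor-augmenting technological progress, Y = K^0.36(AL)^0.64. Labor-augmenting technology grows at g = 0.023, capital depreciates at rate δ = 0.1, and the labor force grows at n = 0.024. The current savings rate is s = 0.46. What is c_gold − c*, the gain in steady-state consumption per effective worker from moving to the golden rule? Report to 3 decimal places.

Capital per effective worker breaks even when investment replaces (n + g + δ)·k; here n + g + δ = 0.147.
Current steady state (s = 0.46): k* = (0.46/0.147)^(1/0.64) ≈ 5.9446, y* = 5.9446^0.36 ≈ 1.8997, c* = (1−0.46)·1.8997 ≈ 1.0258.
Setting f'(k) = n+g+δ gives 0.36·k^(0.36−1) = 0.147, hence k_gold = (0.36/0.147)^(1/0.64) ≈ 4.0531.
y_gold = 4.0531^0.36 ≈ 1.6550, c_gold = y_gold − 0.147·k_gold ≈ 1.0592.
Gain: Δc = 1.0592 − 1.0258 ≈ 0.0334.

Δc ≈ 0.033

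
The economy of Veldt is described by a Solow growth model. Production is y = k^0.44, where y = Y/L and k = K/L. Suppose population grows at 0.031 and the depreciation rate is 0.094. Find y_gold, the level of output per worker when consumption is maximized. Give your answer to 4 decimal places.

y_gold ≈ 2.6880

n + δ = 0.031 + 0.094 = 0.125.
Golden rule sets MPK = n+δ: 0.44·k^(0.44−1) = 0.125, so k_gold = (0.44/0.125)^(1/0.56) ≈ 9.4617.
Output: y_gold = k_gold^0.44 = 9.4617^0.44 ≈ 2.6880.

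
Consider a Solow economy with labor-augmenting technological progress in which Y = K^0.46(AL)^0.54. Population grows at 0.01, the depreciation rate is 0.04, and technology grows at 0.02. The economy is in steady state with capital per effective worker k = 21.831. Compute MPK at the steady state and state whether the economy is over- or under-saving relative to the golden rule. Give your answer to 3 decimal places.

n + g + δ = 0.01 + 0.02 + 0.04 = 0.07.
MPK = 0.46·k^(0.46−1) = 0.46·21.831^(-0.54) ≈ 0.0870.
MPK > 0.07, so the economy is dynamically efficient (under-saving).

under-saving; MPK ≈ 0.087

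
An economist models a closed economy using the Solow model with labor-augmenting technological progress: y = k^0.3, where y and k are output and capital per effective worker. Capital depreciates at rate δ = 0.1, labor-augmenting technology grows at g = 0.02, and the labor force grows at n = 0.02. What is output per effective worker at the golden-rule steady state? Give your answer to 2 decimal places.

y_gold ≈ 1.39

The effective depreciation rate is n + g + δ = 0.02 + 0.02 + 0.1 = 0.14.
Golden rule sets MPK = n+g+δ: 0.3·k^(0.3−1) = 0.14, so k_gold = (0.3/0.14)^(1/0.7) ≈ 2.9706.
Output: y_gold = k_gold^0.3 = 2.9706^0.3 ≈ 1.3863.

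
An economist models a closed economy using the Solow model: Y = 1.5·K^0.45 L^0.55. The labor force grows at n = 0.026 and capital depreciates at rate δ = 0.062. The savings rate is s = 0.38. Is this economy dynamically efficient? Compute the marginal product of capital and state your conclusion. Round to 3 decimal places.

dynamically efficient; MPK ≈ 0.104

Break-even investment rate: n + δ = 0.026 + 0.062 = 0.088.
Steady-state k*: s·A·k^0.45 = 0.088·k gives k* = (0.38·1.5/0.088)^(1/0.55) ≈ 29.8716.
MPK = 0.45·1.5·29.8716^(-0.55) ≈ 0.1042.
MPK > n+δ = 0.088, so the economy is dynamically efficient (under-saving).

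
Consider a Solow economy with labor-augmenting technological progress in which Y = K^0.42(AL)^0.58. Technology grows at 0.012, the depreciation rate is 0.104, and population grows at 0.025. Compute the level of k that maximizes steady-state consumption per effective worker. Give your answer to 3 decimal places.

Capital per effective worker breaks even when investment replaces (n + g + δ)·k; here n + g + δ = 0.141.
Setting f'(k) = n+g+δ gives 0.42·k^(0.42−1) = 0.141, hence k_gold = (0.42/0.141)^(1/0.58) ≈ 6.5659.

k_gold ≈ 6.566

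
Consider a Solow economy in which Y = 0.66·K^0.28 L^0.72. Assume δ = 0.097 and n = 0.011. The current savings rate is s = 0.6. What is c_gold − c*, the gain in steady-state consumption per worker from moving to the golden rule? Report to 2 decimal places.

Δc ≈ 0.15

n + δ = 0.011 + 0.097 = 0.108.
Current steady state (s = 0.6): k* = (0.6·0.66/0.108)^(1/0.72) ≈ 6.0773, y* = 0.66·6.0773^0.28 ≈ 1.0939, c* = (1−0.6)·1.0939 ≈ 0.4376.
At the golden rule the marginal product of capital equals n+δ: 0.28·0.66·k^(0.28−1) = 0.108. Solving, k_gold = (0.28·0.66/0.108)^(1/0.72) ≈ 2.1086.
y_gold = 0.66·2.1086^0.28 ≈ 0.8133, c_gold = y_gold − 0.108·k_gold ≈ 0.5856.
Gain: Δc = 0.5856 − 0.4376 ≈ 0.1480.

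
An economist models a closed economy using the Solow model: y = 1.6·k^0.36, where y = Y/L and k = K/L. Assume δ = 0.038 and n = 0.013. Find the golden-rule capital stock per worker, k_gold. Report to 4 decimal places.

k_gold ≈ 44.1654

Break-even investment rate: n + δ = 0.013 + 0.038 = 0.051.
Maximizing c = f(k) − (n+δ)·k gives f'(k) = n+δ, i.e. 0.36·1.6·k^(0.36−1) = 0.051, so k_gold = (0.36·1.6/0.051)^(1/0.64) ≈ 44.1654.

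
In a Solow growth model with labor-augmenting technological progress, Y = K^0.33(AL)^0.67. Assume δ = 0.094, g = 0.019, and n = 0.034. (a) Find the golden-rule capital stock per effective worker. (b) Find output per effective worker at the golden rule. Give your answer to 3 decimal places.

(a) k_gold ≈ 3.343; (b) y_gold ≈ 1.489

n + g + δ = 0.034 + 0.019 + 0.094 = 0.147.
Golden rule sets MPK = n+g+δ: 0.33·k^(0.33−1) = 0.147, so k_gold = (0.33/0.147)^(1/0.67) ≈ 3.3433.
y_gold = 3.3433^0.33 ≈ 1.4893.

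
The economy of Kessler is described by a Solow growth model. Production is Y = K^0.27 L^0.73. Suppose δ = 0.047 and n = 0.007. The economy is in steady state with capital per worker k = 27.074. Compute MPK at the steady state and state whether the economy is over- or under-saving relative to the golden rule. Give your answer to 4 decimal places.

over-saving; MPK ≈ 0.0243

n + δ = 0.007 + 0.047 = 0.054.
MPK = 0.27·k^(0.27−1) = 0.27·27.074^(-0.73) ≈ 0.0243.
MPK < 0.054, so the economy is dynamically inefficient (over-saving).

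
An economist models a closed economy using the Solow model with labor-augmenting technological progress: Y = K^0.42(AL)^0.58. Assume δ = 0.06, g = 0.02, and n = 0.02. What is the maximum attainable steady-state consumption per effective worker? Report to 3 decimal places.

n + g + δ = 0.02 + 0.02 + 0.06 = 0.1.
Golden rule sets MPK = n+g+δ: 0.42·k^(0.42−1) = 0.1, so k_gold = (0.42/0.1)^(1/0.58) ≈ 11.8732.
y_gold = 11.8732^0.42 ≈ 2.8270.
c_gold = y_gold − (n+g+δ)·k_gold = 2.8270 − 0.1·11.8732 ≈ 1.6396.

c_gold ≈ 1.640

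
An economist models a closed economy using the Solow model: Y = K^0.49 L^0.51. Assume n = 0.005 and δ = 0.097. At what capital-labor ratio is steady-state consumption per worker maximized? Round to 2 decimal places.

k_gold ≈ 21.70

The effective depreciation rate is n + δ = 0.005 + 0.097 = 0.102.
At the golden rule the marginal product of capital equals n+δ: 0.49·k^(0.49−1) = 0.102. Solving, k_gold = (0.49/0.102)^(1/0.51) ≈ 21.7001.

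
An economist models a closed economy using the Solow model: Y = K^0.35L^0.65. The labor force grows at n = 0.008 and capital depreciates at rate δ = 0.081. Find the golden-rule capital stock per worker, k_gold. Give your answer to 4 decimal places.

Capital per worker breaks even when investment replaces (n + δ)·k; here n + δ = 0.089.
At the golden rule the marginal product of capital equals n+δ: 0.35·k^(0.35−1) = 0.089. Solving, k_gold = (0.35/0.089)^(1/0.65) ≈ 8.2203.

k_gold ≈ 8.2203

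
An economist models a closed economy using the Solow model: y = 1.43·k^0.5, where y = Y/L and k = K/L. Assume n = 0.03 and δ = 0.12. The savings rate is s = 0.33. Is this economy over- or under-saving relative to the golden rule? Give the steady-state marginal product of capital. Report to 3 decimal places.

under-saving; MPK ≈ 0.227

Capital per worker breaks even when investment replaces (n + δ)·k; here n + δ = 0.15.
Steady-state k*: s·A·k^0.5 = 0.15·k gives k* = (0.33·1.43/0.15)^(1/0.5) ≈ 9.8973.
MPK = 0.5·1.43·9.8973^(-0.5) ≈ 0.2273.
MPK > n+δ = 0.15, so the economy is dynamically efficient (under-saving).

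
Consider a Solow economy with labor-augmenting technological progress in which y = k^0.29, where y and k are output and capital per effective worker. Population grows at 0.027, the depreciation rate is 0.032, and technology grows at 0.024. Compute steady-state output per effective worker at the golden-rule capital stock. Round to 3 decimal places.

y_gold ≈ 1.667

n + g + δ = 0.027 + 0.024 + 0.032 = 0.083.
Setting f'(k) = n+g+δ gives 0.29·k^(0.29−1) = 0.083, hence k_gold = (0.29/0.083)^(1/0.71) ≈ 5.8242.
Output: y_gold = k_gold^0.29 = 5.8242^0.29 ≈ 1.6669.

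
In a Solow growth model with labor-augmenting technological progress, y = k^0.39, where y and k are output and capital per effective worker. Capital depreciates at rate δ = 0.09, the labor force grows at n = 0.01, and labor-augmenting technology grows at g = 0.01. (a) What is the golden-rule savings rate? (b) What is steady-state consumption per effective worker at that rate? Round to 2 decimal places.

Break-even investment rate: n + g + δ = 0.01 + 0.01 + 0.09 = 0.11.
For Cobb-Douglas, s_gold equals capital's share: s_gold = 0.39.
Golden rule sets MPK = n+g+δ: 0.39·k^(0.39−1) = 0.11, so k_gold = (0.39/0.11)^(1/0.61) ≈ 7.9635.
y_gold = 7.9635^0.39 ≈ 2.2461; c_gold = (1−0.39)·y_gold ≈ 1.3701.

(a) s_gold = 0.39; (b) c_gold ≈ 1.37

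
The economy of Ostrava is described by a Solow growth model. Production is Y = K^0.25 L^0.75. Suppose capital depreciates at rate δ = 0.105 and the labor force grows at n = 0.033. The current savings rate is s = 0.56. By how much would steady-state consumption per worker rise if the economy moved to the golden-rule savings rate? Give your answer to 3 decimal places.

The effective depreciation rate is n + δ = 0.033 + 0.105 = 0.138.
Current steady state (s = 0.56): k* = (0.56/0.138)^(1/0.75) ≈ 6.4726, y* = 6.4726^0.25 ≈ 1.5950, c* = (1−0.56)·1.5950 ≈ 0.7018.
Setting f'(k) = n+δ gives 0.25·k^(0.25−1) = 0.138, hence k_gold = (0.25/0.138)^(1/0.75) ≈ 2.2084.
y_gold = 2.2084^0.25 ≈ 1.2190, c_gold = y_gold − 0.138·k_gold ≈ 0.9143.
Gain: Δc = 0.9143 − 0.7018 ≈ 0.2125.

Δc ≈ 0.212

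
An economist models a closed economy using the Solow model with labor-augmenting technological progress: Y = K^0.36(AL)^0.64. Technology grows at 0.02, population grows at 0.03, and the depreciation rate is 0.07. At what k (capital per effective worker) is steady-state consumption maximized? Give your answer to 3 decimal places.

k_gold ≈ 5.565

Break-even investment rate: n + g + δ = 0.03 + 0.02 + 0.07 = 0.12.
Setting f'(k) = n+g+δ gives 0.36·k^(0.36−1) = 0.12, hence k_gold = (0.36/0.12)^(1/0.64) ≈ 5.5655.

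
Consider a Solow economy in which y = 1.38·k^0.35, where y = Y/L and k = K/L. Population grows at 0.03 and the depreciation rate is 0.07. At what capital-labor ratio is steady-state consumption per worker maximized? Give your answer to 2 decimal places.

k_gold ≈ 11.28

Capital per worker breaks even when investment replaces (n + δ)·k; here n + δ = 0.1.
At the golden rule the marginal product of capital equals n+δ: 0.35·1.38·k^(0.35−1) = 0.1. Solving, k_gold = (0.35·1.38/0.1)^(1/0.65) ≈ 11.2779.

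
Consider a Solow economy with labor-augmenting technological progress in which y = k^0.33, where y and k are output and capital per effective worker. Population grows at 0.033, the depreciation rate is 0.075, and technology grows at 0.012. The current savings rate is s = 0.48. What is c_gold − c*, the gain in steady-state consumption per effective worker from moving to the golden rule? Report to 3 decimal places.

Capital per effective worker breaks even when investment replaces (n + g + δ)·k; here n + g + δ = 0.12.
Current steady state (s = 0.48): k* = (0.48/0.12)^(1/0.67) ≈ 7.9177, y* = 7.9177^0.33 ≈ 1.9794, c* = (1−0.48)·1.9794 ≈ 1.0293.
At the golden rule the marginal product of capital equals n+g+δ: 0.33·k^(0.33−1) = 0.12. Solving, k_gold = (0.33/0.12)^(1/0.67) ≈ 4.5261.
y_gold = 4.5261^0.33 ≈ 1.6458, c_gold = y_gold − 0.12·k_gold ≈ 1.1027.
Gain: Δc = 1.1027 − 1.0293 ≈ 0.0734.

Δc ≈ 0.073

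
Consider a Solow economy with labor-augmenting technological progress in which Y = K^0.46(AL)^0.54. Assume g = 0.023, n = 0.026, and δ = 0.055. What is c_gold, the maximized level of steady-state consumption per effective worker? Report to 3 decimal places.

c_gold ≈ 1.916

Break-even investment rate: n + g + δ = 0.026 + 0.023 + 0.055 = 0.104.
At the golden rule the marginal product of capital equals n+g+δ: 0.46·k^(0.46−1) = 0.104. Solving, k_gold = (0.46/0.104)^(1/0.54) ≈ 15.6959.
y_gold = 15.6959^0.46 ≈ 3.5486.
c_gold = y_gold − (n+g+δ)·k_gold = 3.5486 − 0.104·15.6959 ≈ 1.9163.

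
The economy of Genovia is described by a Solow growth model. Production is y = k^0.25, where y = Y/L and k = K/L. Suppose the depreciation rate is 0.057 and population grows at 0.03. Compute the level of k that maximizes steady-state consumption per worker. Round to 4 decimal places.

Capital per worker breaks even when investment replaces (n + δ)·k; here n + δ = 0.087.
Setting f'(k) = n+δ gives 0.25·k^(0.25−1) = 0.087, hence k_gold = (0.25/0.087)^(1/0.75) ≈ 4.0853.

k_gold ≈ 4.0853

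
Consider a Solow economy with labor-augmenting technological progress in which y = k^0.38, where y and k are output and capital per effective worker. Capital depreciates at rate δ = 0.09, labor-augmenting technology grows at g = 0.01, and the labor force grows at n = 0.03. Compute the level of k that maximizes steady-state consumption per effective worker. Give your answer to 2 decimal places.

n + g + δ = 0.03 + 0.01 + 0.09 = 0.13.
Golden rule sets MPK = n+g+δ: 0.38·k^(0.38−1) = 0.13, so k_gold = (0.38/0.13)^(1/0.62) ≈ 5.6410.

k_gold ≈ 5.64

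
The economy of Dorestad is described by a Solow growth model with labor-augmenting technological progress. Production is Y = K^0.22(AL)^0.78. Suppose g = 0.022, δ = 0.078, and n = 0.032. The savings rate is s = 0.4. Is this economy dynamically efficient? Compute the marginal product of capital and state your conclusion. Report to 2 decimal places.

The effective depreciation rate is n + g + δ = 0.032 + 0.022 + 0.078 = 0.132.
Steady-state k*: s·k^0.22 = 0.132·k gives k* = (0.4/0.132)^(1/0.78) ≈ 4.1428.
MPK = 0.22·4.1428^(-0.78) ≈ 0.0726.
MPK < n+g+δ = 0.132, so the economy is dynamically inefficient (over-saving).

dynamically inefficient; MPK ≈ 0.07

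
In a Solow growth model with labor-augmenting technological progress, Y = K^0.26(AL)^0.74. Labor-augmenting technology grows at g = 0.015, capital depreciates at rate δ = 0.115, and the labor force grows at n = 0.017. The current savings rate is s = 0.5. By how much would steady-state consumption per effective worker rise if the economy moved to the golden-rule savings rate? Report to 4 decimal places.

Δc ≈ 0.1354

n + g + δ = 0.017 + 0.015 + 0.115 = 0.147.
Current steady state (s = 0.5): k* = (0.5/0.147)^(1/0.74) ≈ 5.2294, y* = 5.2294^0.26 ≈ 1.5374, c* = (1−0.5)·1.5374 ≈ 0.7687.
Golden rule sets MPK = n+g+δ: 0.26·k^(0.26−1) = 0.147, so k_gold = (0.26/0.147)^(1/0.74) ≈ 2.1611.
y_gold = 2.1611^0.26 ≈ 1.2218, c_gold = y_gold − 0.147·k_gold ≈ 0.9042.
Gain: Δc = 0.9042 − 0.7687 ≈ 0.1354.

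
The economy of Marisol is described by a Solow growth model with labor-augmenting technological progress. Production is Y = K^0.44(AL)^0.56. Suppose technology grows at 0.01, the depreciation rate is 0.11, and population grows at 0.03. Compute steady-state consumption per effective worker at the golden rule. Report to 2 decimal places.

n + g + δ = 0.03 + 0.01 + 0.11 = 0.15.
Golden rule sets MPK = n+g+δ: 0.44·k^(0.44−1) = 0.15, so k_gold = (0.44/0.15)^(1/0.56) ≈ 6.8324.
y_gold = 6.8324^0.44 ≈ 2.3292.
c_gold = y_gold − (n+g+δ)·k_gold = 2.3292 − 0.15·6.8324 ≈ 1.3044.

c_gold ≈ 1.30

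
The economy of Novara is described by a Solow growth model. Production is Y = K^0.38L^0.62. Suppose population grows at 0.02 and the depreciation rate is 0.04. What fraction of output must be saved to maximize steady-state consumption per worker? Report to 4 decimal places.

Break-even investment rate: n + δ = 0.02 + 0.04 = 0.06.
At the golden rule MPK = n+δ, and in any Cobb-Douglas steady state s = (n+δ)·k/y = MPK·k/y = capital's share 0.38.

s_gold = 0.3800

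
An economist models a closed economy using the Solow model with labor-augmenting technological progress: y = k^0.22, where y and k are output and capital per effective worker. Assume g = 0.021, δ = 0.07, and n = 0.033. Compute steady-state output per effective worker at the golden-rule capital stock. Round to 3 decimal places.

Break-even investment rate: n + g + δ = 0.033 + 0.021 + 0.07 = 0.124.
Golden rule sets MPK = n+g+δ: 0.22·k^(0.22−1) = 0.124, so k_gold = (0.22/0.124)^(1/0.78) ≈ 2.0856.
Output: y_gold = k_gold^0.22 = 2.0856^0.22 ≈ 1.1755.

y_gold ≈ 1.176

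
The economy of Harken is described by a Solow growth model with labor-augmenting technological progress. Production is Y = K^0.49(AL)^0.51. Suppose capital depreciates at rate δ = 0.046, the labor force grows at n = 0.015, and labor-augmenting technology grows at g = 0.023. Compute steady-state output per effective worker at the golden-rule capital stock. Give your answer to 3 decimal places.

Break-even investment rate: n + g + δ = 0.015 + 0.023 + 0.046 = 0.084.
Setting f'(k) = n+g+δ gives 0.49·k^(0.49−1) = 0.084, hence k_gold = (0.49/0.084)^(1/0.51) ≈ 31.7539.
Output: y_gold = k_gold^0.49 = 31.7539^0.49 ≈ 5.4435.

y_gold ≈ 5.444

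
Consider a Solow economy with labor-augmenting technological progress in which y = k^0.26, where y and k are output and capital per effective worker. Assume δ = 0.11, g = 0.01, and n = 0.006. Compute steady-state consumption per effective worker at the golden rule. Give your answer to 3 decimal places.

c_gold ≈ 0.954

Break-even investment rate: n + g + δ = 0.006 + 0.01 + 0.11 = 0.126.
Setting f'(k) = n+g+δ gives 0.26·k^(0.26−1) = 0.126, hence k_gold = (0.26/0.126)^(1/0.74) ≈ 2.6616.
y_gold = 2.6616^0.26 ≈ 1.2898.
c_gold = y_gold − (n+g+δ)·k_gold = 1.2898 − 0.126·2.6616 ≈ 0.9545.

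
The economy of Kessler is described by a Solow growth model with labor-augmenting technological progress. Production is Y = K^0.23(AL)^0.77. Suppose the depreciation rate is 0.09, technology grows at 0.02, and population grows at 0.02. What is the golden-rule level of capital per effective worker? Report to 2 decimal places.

n + g + δ = 0.02 + 0.02 + 0.09 = 0.13.
Maximizing c = f(k) − (n+g+δ)·k gives f'(k) = n+g+δ, i.e. 0.23·k^(0.23−1) = 0.13, so k_gold = (0.23/0.13)^(1/0.77) ≈ 2.0980.

k_gold ≈ 2.10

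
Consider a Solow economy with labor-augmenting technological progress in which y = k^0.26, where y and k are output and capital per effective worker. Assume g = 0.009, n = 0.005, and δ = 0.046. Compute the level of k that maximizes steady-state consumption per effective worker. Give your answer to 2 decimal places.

k_gold ≈ 7.25

The effective depreciation rate is n + g + δ = 0.005 + 0.009 + 0.046 = 0.06.
Golden rule sets MPK = n+g+δ: 0.26·k^(0.26−1) = 0.06, so k_gold = (0.26/0.06)^(1/0.74) ≈ 7.2539.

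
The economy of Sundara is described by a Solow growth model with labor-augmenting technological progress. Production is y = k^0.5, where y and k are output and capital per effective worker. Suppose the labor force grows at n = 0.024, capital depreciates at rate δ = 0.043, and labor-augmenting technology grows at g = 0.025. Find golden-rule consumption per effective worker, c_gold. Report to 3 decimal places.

Break-even investment rate: n + g + δ = 0.024 + 0.025 + 0.043 = 0.092.
At the golden rule the marginal product of capital equals n+g+δ: 0.5·k^(0.5−1) = 0.092. Solving, k_gold = (0.5/0.092)^(1/0.5) ≈ 29.5369.
y_gold = 29.5369^0.5 ≈ 5.4348.
c_gold = y_gold − (n+g+δ)·k_gold = 5.4348 − 0.092·29.5369 ≈ 2.7174.

c_gold ≈ 2.717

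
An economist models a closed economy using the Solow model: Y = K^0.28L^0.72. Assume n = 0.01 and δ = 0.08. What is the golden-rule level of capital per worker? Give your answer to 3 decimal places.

k_gold ≈ 4.837

n + δ = 0.01 + 0.08 = 0.09.
Golden rule sets MPK = n+δ: 0.28·k^(0.28−1) = 0.09, so k_gold = (0.28/0.09)^(1/0.72) ≈ 4.8373.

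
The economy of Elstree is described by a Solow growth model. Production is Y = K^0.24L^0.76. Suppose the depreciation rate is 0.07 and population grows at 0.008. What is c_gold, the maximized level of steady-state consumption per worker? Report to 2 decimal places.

Capital per worker breaks even when investment replaces (n + δ)·k; here n + δ = 0.078.
At the golden rule the marginal product of capital equals n+δ: 0.24·k^(0.24−1) = 0.078. Solving, k_gold = (0.24/0.078)^(1/0.76) ≈ 4.3879.
y_gold = 4.3879^0.24 ≈ 1.4261.
c_gold = y_gold − (n+δ)·k_gold = 1.4261 − 0.078·4.3879 ≈ 1.0838.

c_gold ≈ 1.08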